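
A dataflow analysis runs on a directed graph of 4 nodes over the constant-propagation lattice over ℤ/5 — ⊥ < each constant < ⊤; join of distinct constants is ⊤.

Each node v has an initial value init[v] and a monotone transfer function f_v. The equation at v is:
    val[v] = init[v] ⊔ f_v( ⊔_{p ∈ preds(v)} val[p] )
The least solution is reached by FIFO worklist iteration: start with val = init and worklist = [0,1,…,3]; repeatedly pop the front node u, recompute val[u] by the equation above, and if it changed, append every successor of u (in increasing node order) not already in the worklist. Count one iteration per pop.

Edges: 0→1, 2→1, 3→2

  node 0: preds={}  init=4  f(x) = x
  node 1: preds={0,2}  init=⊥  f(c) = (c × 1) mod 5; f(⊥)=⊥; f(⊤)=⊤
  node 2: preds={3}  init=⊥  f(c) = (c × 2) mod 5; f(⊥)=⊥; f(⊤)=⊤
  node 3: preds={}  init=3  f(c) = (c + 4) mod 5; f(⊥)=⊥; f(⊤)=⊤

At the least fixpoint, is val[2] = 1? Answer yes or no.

Trace (5 dequeues):
  [1] u=0 | in ⊥ | out 4 | ==
  [2] u=1 | in 4 | out 4 | prev ⊥ | push {}
  [3] u=2 | in 3 | out 1 | prev ⊥ | push {1}
  [4] u=3 | in ⊥ | out 3 | ==
  [5] u=1 | in ⊤ | out ⊤ | prev 4 | push {}

Converged values:
  [0] 4
  [1] ⊤
  [2] 1
  [3] 3

yes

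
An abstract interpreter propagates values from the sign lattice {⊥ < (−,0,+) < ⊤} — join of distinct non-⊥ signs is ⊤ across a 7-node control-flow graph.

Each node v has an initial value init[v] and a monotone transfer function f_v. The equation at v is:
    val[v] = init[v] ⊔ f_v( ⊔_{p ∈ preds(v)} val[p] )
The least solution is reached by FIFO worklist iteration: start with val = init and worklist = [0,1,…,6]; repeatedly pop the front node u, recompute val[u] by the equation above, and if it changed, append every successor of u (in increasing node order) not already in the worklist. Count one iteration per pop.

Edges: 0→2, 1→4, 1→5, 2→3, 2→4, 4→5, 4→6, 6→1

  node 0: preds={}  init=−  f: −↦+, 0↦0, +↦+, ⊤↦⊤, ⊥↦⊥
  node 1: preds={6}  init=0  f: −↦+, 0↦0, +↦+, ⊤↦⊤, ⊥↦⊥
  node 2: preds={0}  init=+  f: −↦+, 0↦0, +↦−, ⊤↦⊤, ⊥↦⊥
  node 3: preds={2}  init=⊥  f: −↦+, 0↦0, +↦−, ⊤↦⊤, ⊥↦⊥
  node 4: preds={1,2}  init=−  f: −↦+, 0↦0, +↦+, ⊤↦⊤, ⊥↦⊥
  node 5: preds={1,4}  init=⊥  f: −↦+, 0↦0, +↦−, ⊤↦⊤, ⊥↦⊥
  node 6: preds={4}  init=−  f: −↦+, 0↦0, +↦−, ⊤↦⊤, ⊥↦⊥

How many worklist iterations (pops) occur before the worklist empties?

Worklist (8 pops):
  #1 pop 0: in=⊥ → − (no change)
  #2 pop 1: in=− → ⊤ (was 0); enqueue []
  #3 pop 2: in=− → + (no change)
  #4 pop 3: in=+ → − (was ⊥); enqueue []
  #5 pop 4: in=⊤ → ⊤ (was −); enqueue []
  #6 pop 5: in=⊤ → ⊤ (was ⊥); enqueue []
  #7 pop 6: in=⊤ → ⊤ (was −); enqueue [1]
  #8 pop 1: in=⊤ → ⊤ (no change)

Fixpoint:
  val[0] = −
  val[1] = ⊤
  val[2] = +
  val[3] = −
  val[4] = ⊤
  val[5] = ⊤
  val[6] = ⊤

8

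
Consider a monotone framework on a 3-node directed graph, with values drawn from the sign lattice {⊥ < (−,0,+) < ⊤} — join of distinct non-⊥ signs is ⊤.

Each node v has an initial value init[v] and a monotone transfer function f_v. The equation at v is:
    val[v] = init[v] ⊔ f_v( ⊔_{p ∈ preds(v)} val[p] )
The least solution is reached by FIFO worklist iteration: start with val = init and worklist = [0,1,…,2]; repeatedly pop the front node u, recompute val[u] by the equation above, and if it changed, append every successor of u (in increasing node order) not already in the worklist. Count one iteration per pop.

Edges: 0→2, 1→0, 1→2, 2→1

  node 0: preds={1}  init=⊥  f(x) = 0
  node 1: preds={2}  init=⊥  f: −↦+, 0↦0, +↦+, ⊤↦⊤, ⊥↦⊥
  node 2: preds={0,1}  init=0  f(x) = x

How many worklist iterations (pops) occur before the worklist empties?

Worklist (4 pops):
  #1 pop 0: in=⊥ → 0 (was ⊥); enqueue []
  #2 pop 1: in=0 → 0 (was ⊥); enqueue [0]
  #3 pop 2: in=0 → 0 (no change)
  #4 pop 0: in=0 → 0 (no change)

Fixpoint:
  val[0] = 0
  val[1] = 0
  val[2] = 0

4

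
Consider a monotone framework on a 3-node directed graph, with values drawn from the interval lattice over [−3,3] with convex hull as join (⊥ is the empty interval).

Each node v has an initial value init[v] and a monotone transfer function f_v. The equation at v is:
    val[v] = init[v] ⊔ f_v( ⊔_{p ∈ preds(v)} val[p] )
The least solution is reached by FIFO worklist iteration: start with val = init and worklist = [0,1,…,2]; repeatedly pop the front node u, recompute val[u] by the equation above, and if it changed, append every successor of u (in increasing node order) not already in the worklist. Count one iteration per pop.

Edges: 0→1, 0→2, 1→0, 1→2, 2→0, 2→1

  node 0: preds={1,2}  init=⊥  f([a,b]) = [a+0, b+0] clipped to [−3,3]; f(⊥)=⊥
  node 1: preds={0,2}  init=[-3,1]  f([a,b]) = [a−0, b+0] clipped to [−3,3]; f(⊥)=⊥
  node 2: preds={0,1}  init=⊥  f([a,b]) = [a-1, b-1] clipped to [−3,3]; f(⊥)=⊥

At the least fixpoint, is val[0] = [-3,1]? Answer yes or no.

yes

Trace (5 dequeues):
  [1] u=0 | in [-3,1] | out [-3,1] | prev ⊥ | push {}
  [2] u=1 | in [-3,1] | out [-3,1] | ==
  [3] u=2 | in [-3,1] | out [-3,0] | prev ⊥ | push {0,1}
  [4] u=0 | in [-3,1] | out [-3,1] | ==
  [5] u=1 | in [-3,1] | out [-3,1] | ==

Converged values:
  [0] [-3,1]
  [1] [-3,1]
  [2] [-3,0]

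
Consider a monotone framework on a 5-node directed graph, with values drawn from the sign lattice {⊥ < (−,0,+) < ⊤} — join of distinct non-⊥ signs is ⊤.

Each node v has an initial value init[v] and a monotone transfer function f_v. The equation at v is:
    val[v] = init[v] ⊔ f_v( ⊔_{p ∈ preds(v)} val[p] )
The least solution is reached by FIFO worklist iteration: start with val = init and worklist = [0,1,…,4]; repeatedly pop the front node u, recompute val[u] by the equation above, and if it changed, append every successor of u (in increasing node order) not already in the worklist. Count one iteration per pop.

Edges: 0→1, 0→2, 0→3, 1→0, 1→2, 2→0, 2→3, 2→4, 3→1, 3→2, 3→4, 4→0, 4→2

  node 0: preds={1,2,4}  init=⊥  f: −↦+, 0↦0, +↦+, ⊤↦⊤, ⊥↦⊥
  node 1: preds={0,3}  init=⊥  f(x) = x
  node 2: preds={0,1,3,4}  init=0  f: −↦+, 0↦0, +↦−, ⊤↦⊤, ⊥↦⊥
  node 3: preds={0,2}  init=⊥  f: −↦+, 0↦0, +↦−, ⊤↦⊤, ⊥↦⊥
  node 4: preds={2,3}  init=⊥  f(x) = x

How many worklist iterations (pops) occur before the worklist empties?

8

Trace (8 dequeues):
  [1] u=0 | in 0 | out 0 | prev ⊥ | push {}
  [2] u=1 | in 0 | out 0 | prev ⊥ | push {0}
  [3] u=2 | in 0 | out 0 | ==
  [4] u=3 | in 0 | out 0 | prev ⊥ | push {1,2}
  [5] u=4 | in 0 | out 0 | prev ⊥ | push {}
  [6] u=0 | in 0 | out 0 | ==
  [7] u=1 | in 0 | out 0 | ==
  [8] u=2 | in 0 | out 0 | ==

Converged values:
  [0] 0
  [1] 0
  [2] 0
  [3] 0
  [4] 0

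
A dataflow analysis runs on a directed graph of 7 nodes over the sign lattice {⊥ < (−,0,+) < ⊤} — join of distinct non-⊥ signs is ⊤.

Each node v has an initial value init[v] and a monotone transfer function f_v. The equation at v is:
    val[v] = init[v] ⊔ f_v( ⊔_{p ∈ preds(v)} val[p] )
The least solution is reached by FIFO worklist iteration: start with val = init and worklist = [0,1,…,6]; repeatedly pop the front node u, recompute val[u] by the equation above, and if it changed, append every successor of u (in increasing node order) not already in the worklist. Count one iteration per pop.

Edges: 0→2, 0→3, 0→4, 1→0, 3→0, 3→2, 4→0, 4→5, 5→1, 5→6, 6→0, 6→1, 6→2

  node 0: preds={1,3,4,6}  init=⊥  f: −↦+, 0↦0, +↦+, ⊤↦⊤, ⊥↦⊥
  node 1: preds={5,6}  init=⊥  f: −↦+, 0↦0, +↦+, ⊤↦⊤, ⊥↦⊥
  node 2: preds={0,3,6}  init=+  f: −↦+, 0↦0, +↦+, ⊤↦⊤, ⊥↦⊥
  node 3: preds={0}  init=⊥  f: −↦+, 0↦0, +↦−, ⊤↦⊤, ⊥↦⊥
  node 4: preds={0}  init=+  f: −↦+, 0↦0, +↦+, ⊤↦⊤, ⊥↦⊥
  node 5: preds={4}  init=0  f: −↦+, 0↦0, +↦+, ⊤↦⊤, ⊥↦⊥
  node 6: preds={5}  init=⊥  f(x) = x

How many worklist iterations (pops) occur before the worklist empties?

15

Trace (15 dequeues):
  [1] u=0 | in + | out + | prev ⊥ | push {}
  [2] u=1 | in 0 | out 0 | prev ⊥ | push {0}
  [3] u=2 | in + | out + | ==
  [4] u=3 | in + | out − | prev ⊥ | push {2}
  [5] u=4 | in + | out + | ==
  [6] u=5 | in + | out ⊤ | prev 0 | push {1}
  [7] u=6 | in ⊤ | out ⊤ | prev ⊥ | push {}
  [8] u=0 | in ⊤ | out ⊤ | prev + | push {3,4}
  [9] u=2 | in ⊤ | out ⊤ | prev + | push {}
  [10] u=1 | in ⊤ | out ⊤ | prev 0 | push {0}
  [11] u=3 | in ⊤ | out ⊤ | prev − | push {2}
  [12] u=4 | in ⊤ | out ⊤ | prev + | push {5}
  [13] u=0 | in ⊤ | out ⊤ | ==
  [14] u=2 | in ⊤ | out ⊤ | ==
  [15] u=5 | in ⊤ | out ⊤ | ==

Converged values:
  [0] ⊤
  [1] ⊤
  [2] ⊤
  [3] ⊤
  [4] ⊤
  [5] ⊤
  [6] ⊤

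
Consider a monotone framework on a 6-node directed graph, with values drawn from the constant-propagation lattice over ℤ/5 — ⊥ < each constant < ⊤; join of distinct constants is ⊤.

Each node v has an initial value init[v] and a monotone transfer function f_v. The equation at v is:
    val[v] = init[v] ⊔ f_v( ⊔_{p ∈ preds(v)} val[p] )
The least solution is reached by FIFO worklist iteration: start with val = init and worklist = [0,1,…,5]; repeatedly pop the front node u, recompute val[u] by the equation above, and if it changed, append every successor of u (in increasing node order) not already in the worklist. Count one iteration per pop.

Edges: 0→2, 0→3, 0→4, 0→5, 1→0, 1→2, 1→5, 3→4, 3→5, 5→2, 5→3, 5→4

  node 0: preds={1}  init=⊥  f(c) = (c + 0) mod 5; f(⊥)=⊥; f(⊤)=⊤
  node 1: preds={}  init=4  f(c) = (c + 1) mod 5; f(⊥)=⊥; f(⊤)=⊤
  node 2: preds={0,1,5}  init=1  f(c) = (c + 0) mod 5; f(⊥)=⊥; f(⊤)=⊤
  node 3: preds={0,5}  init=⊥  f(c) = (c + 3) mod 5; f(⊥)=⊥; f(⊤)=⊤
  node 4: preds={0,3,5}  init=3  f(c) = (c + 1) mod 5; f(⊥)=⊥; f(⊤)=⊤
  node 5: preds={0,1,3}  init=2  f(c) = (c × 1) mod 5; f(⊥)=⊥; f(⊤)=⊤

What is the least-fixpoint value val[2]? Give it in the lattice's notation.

⊤

Worklist (9 pops):
  #1 pop 0: in=4 → 4 (was ⊥); enqueue []
  #2 pop 1: in=⊥ → 4 (no change)
  #3 pop 2: in=⊤ → ⊤ (was 1); enqueue []
  #4 pop 3: in=⊤ → ⊤ (was ⊥); enqueue []
  #5 pop 4: in=⊤ → ⊤ (was 3); enqueue []
  #6 pop 5: in=⊤ → ⊤ (was 2); enqueue [2,3,4]
  #7 pop 2: in=⊤ → ⊤ (no change)
  #8 pop 3: in=⊤ → ⊤ (no change)
  #9 pop 4: in=⊤ → ⊤ (no change)

Fixpoint:
  val[0] = 4
  val[1] = 4
  val[2] = ⊤
  val[3] = ⊤
  val[4] = ⊤
  val[5] = ⊤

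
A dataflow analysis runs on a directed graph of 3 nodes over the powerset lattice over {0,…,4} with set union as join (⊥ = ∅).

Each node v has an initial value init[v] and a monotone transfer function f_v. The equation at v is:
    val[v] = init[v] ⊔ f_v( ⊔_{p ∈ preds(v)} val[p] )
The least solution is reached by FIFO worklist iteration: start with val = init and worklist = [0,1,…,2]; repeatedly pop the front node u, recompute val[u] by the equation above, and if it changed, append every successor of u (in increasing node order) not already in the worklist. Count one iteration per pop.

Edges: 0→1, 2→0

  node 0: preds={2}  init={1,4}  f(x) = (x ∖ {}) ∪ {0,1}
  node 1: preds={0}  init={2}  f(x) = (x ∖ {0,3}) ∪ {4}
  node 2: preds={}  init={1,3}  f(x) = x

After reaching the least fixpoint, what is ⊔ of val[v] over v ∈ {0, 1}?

Worklist (3 pops):
  #1 pop 0: in={1,3} → {0,1,3,4} (was {1,4}); enqueue []
  #2 pop 1: in={0,1,3,4} → {1,2,4} (was {2}); enqueue []
  #3 pop 2: in={} → {1,3} (no change)

Fixpoint:
  val[0] = {0,1,3,4}
  val[1] = {1,2,4}
  val[2] = {1,3}

{0,1,2,3,4}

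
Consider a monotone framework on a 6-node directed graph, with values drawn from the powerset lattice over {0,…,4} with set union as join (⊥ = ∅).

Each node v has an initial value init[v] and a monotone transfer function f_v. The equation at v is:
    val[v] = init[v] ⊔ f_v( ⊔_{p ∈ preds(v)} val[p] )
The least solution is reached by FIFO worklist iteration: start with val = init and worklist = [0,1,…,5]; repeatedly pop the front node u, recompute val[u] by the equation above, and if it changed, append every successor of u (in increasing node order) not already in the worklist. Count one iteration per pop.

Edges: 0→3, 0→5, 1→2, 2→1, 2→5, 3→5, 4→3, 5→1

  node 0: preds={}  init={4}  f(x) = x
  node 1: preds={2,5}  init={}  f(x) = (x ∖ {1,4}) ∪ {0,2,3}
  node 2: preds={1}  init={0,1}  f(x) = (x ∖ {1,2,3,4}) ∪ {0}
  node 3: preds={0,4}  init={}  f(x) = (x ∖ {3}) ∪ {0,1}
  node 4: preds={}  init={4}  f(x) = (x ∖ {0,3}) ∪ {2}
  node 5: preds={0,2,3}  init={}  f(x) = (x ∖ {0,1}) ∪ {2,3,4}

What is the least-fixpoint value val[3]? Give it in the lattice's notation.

Worklist (9 pops):
  #1 pop 0: in={} → {4} (no change)
  #2 pop 1: in={0,1} → {0,2,3} (was {}); enqueue []
  #3 pop 2: in={0,2,3} → {0,1} (no change)
  #4 pop 3: in={4} → {0,1,4} (was {}); enqueue []
  #5 pop 4: in={} → {2,4} (was {4}); enqueue [3]
  #6 pop 5: in={0,1,4} → {2,3,4} (was {}); enqueue [1]
  #7 pop 3: in={2,4} → {0,1,2,4} (was {0,1,4}); enqueue [5]
  #8 pop 1: in={0,1,2,3,4} → {0,2,3} (no change)
  #9 pop 5: in={0,1,2,4} → {2,3,4} (no change)

Fixpoint:
  val[0] = {4}
  val[1] = {0,2,3}
  val[2] = {0,1}
  val[3] = {0,1,2,4}
  val[4] = {2,4}
  val[5] = {2,3,4}

{0,1,2,4}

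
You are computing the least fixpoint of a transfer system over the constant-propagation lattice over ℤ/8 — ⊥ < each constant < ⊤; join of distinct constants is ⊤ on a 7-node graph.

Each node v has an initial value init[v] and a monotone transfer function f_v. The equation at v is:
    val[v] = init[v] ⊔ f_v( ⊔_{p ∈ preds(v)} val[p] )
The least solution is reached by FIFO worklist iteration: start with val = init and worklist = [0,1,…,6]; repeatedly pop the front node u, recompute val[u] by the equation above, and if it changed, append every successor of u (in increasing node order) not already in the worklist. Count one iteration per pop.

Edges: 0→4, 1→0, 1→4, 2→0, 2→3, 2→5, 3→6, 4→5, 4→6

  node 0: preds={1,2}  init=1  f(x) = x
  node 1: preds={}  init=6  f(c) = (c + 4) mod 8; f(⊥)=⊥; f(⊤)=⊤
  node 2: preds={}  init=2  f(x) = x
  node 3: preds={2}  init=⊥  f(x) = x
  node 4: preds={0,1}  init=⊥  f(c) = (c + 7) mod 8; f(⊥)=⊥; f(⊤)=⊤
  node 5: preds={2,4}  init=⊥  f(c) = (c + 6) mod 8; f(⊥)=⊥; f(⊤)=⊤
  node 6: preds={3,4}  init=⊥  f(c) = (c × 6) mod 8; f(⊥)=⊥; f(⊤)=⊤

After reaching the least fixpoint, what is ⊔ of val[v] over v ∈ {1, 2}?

Worklist (7 pops):
  #1 pop 0: in=⊤ → ⊤ (was 1); enqueue []
  #2 pop 1: in=⊥ → 6 (no change)
  #3 pop 2: in=⊥ → 2 (no change)
  #4 pop 3: in=2 → 2 (was ⊥); enqueue []
  #5 pop 4: in=⊤ → ⊤ (was ⊥); enqueue []
  #6 pop 5: in=⊤ → ⊤ (was ⊥); enqueue []
  #7 pop 6: in=⊤ → ⊤ (was ⊥); enqueue []

Fixpoint:
  val[0] = ⊤
  val[1] = 6
  val[2] = 2
  val[3] = 2
  val[4] = ⊤
  val[5] = ⊤
  val[6] = ⊤

⊤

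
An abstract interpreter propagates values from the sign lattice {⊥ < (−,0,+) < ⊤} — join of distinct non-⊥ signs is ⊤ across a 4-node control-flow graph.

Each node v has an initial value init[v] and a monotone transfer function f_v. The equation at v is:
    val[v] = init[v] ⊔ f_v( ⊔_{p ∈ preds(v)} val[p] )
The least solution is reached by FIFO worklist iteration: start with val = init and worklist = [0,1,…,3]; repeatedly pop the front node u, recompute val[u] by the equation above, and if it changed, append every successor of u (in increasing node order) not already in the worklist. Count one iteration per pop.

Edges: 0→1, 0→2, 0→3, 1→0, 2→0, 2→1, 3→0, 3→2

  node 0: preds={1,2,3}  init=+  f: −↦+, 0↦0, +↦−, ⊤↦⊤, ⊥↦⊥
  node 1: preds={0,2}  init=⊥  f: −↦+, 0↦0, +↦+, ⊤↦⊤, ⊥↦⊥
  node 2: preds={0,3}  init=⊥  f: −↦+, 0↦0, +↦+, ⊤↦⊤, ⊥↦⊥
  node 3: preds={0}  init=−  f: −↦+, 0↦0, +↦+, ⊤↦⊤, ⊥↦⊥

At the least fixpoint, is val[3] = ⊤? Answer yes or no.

yes

Trace (9 dequeues):
  [1] u=0 | in − | out + | ==
  [2] u=1 | in + | out + | prev ⊥ | push {0}
  [3] u=2 | in ⊤ | out ⊤ | prev ⊥ | push {1}
  [4] u=3 | in + | out ⊤ | prev − | push {2}
  [5] u=0 | in ⊤ | out ⊤ | prev + | push {3}
  [6] u=1 | in ⊤ | out ⊤ | prev + | push {0}
  [7] u=2 | in ⊤ | out ⊤ | ==
  [8] u=3 | in ⊤ | out ⊤ | ==
  [9] u=0 | in ⊤ | out ⊤ | ==

Converged values:
  [0] ⊤
  [1] ⊤
  [2] ⊤
  [3] ⊤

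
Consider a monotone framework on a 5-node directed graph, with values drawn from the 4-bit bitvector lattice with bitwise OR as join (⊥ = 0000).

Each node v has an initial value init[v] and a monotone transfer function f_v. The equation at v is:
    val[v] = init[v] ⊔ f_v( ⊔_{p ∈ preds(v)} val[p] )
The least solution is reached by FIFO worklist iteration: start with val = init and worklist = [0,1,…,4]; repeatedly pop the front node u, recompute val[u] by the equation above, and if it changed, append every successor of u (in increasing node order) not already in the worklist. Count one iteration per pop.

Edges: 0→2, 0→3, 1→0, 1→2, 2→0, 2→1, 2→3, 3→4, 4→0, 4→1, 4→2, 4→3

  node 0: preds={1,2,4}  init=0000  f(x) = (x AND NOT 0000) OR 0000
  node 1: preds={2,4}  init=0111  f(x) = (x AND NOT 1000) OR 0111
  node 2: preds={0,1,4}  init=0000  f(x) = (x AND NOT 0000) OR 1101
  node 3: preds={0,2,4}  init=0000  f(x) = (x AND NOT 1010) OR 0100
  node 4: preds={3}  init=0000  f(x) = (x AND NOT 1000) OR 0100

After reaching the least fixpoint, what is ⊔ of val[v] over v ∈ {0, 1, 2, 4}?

Trace (9 dequeues):
  [1] u=0 | in 0111 | out 0111 | prev 0000 | push {}
  [2] u=1 | in 0000 | out 0111 | ==
  [3] u=2 | in 0111 | out 1111 | prev 0000 | push {0,1}
  [4] u=3 | in 1111 | out 0101 | prev 0000 | push {}
  [5] u=4 | in 0101 | out 0101 | prev 0000 | push {2,3}
  [6] u=0 | in 1111 | out 1111 | prev 0111 | push {}
  [7] u=1 | in 1111 | out 0111 | ==
  [8] u=2 | in 1111 | out 1111 | ==
  [9] u=3 | in 1111 | out 0101 | ==

Converged values:
  [0] 1111
  [1] 0111
  [2] 1111
  [3] 0101
  [4] 0101

1111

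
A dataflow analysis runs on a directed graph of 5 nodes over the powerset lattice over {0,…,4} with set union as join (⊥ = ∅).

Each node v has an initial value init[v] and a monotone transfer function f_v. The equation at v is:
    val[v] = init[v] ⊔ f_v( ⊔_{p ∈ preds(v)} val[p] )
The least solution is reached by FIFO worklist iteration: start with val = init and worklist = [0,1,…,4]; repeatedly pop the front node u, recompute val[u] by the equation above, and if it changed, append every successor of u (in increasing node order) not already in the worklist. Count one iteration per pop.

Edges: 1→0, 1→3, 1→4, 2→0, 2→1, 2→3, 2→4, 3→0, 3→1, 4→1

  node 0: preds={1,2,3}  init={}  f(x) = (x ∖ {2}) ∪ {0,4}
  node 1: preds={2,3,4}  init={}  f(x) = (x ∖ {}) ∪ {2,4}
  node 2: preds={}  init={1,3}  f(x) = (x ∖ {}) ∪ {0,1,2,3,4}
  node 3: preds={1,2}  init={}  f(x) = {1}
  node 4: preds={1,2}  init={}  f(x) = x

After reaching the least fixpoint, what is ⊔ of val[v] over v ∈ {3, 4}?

Iteration log — 10 steps:
  step 1. node 0  ⊔preds={1,3}  new={0,1,3,4}  old={}  +wl: 
  step 2. node 1  ⊔preds={1,3}  new={1,2,3,4}  old={}  +wl: 0
  step 3. node 2  ⊔preds={}  new={0,1,2,3,4}  old={1,3}  +wl: 1
  step 4. node 3  ⊔preds={0,1,2,3,4}  new={1}  old={}  +wl: 
  step 5. node 4  ⊔preds={0,1,2,3,4}  new={0,1,2,3,4}  old={}  +wl: 
  step 6. node 0  ⊔preds={0,1,2,3,4}  new={0,1,3,4}  stable
  step 7. node 1  ⊔preds={0,1,2,3,4}  new={0,1,2,3,4}  old={1,2,3,4}  +wl: 0,3,4
  step 8. node 0  ⊔preds={0,1,2,3,4}  new={0,1,3,4}  stable
  step 9. node 3  ⊔preds={0,1,2,3,4}  new={1}  stable
  step 10. node 4  ⊔preds={0,1,2,3,4}  new={0,1,2,3,4}  stable

Least fixpoint reached:
  node 0: {0,1,3,4}
  node 1: {0,1,2,3,4}
  node 2: {0,1,2,3,4}
  node 3: {1}
  node 4: {0,1,2,3,4}

{0,1,2,3,4}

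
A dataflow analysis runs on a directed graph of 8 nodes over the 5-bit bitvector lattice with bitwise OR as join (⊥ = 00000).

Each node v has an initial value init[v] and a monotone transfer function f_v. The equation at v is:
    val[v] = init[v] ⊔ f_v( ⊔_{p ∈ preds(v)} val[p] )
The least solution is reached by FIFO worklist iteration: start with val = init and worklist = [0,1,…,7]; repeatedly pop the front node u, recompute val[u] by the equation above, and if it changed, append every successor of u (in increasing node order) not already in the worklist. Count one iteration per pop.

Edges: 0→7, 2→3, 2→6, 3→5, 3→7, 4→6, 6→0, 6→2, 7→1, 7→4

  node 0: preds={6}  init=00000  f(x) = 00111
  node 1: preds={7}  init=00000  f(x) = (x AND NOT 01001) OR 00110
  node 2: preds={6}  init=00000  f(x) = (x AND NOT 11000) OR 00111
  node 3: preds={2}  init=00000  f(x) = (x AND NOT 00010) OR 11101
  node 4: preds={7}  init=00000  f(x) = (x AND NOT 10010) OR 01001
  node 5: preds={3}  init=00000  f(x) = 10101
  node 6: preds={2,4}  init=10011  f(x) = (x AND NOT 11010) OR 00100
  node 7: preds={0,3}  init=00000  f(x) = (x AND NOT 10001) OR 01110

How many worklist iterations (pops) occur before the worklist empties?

13

Iteration log — 13 steps:
  step 1. node 0  ⊔preds=10011  new=00111  old=00000  +wl: 
  step 2. node 1  ⊔preds=00000  new=00110  old=00000  +wl: 
  step 3. node 2  ⊔preds=10011  new=00111  old=00000  +wl: 
  step 4. node 3  ⊔preds=00111  new=11101  old=00000  +wl: 
  step 5. node 4  ⊔preds=00000  new=01001  old=00000  +wl: 
  step 6. node 5  ⊔preds=11101  new=10101  old=00000  +wl: 
  step 7. node 6  ⊔preds=01111  new=10111  old=10011  +wl: 0,2
  step 8. node 7  ⊔preds=11111  new=01110  old=00000  +wl: 1,4
  step 9. node 0  ⊔preds=10111  new=00111  stable
  step 10. node 2  ⊔preds=10111  new=00111  stable
  step 11. node 1  ⊔preds=01110  new=00110  stable
  step 12. node 4  ⊔preds=01110  new=01101  old=01001  +wl: 6
  step 13. node 6  ⊔preds=01111  new=10111  stable

Least fixpoint reached:
  node 0: 00111
  node 1: 00110
  node 2: 00111
  node 3: 11101
  node 4: 01101
  node 5: 10101
  node 6: 10111
  node 7: 01110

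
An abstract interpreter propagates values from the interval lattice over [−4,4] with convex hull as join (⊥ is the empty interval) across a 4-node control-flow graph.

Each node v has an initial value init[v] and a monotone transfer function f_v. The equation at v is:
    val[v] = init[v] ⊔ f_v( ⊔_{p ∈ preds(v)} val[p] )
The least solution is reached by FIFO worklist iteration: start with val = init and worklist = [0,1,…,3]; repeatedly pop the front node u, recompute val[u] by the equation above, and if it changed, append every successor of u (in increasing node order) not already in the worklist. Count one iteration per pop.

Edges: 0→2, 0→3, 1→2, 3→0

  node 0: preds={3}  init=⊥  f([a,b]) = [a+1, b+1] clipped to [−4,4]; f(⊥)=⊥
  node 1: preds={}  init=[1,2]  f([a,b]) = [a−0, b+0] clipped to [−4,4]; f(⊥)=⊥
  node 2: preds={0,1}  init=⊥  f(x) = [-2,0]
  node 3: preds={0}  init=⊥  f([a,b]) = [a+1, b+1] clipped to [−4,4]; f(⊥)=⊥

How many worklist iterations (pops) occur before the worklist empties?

Iteration log — 4 steps:
  step 1. node 0  ⊔preds=⊥  new=⊥  stable
  step 2. node 1  ⊔preds=⊥  new=[1,2]  stable
  step 3. node 2  ⊔preds=[1,2]  new=[-2,0]  old=⊥  +wl: 
  step 4. node 3  ⊔preds=⊥  new=⊥  stable

Least fixpoint reached:
  node 0: ⊥
  node 1: [1,2]
  node 2: [-2,0]
  node 3: ⊥

4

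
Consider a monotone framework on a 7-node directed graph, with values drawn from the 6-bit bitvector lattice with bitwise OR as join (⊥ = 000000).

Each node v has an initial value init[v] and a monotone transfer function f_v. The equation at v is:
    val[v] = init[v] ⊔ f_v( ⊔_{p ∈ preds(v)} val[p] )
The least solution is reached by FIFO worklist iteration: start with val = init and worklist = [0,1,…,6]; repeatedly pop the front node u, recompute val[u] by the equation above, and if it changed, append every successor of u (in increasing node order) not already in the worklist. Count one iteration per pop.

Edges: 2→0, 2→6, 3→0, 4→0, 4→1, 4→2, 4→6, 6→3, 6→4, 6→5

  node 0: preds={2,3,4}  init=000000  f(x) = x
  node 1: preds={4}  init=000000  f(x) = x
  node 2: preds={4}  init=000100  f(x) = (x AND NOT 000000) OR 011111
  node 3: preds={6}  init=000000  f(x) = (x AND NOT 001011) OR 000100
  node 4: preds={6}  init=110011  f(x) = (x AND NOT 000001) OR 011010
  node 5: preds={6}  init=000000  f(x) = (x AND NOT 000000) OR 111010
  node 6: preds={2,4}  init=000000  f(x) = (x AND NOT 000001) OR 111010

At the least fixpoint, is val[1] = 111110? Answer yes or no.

Iteration log — 17 steps:
  step 1. node 0  ⊔preds=110111  new=110111  old=000000  +wl: 
  step 2. node 1  ⊔preds=110011  new=110011  old=000000  +wl: 
  step 3. node 2  ⊔preds=110011  new=111111  old=000100  +wl: 0
  step 4. node 3  ⊔preds=000000  new=000100  old=000000  +wl: 
  step 5. node 4  ⊔preds=000000  new=111011  old=110011  +wl: 1,2
  step 6. node 5  ⊔preds=000000  new=111010  old=000000  +wl: 
  step 7. node 6  ⊔preds=111111  new=111110  old=000000  +wl: 3,4,5
  step 8. node 0  ⊔preds=111111  new=111111  old=110111  +wl: 
  step 9. node 1  ⊔preds=111011  new=111011  old=110011  +wl: 
  step 10. node 2  ⊔preds=111011  new=111111  stable
  step 11. node 3  ⊔preds=111110  new=110100  old=000100  +wl: 0
  step 12. node 4  ⊔preds=111110  new=111111  old=111011  +wl: 1,2,6
  step 13. node 5  ⊔preds=111110  new=111110  old=111010  +wl: 
  step 14. node 0  ⊔preds=111111  new=111111  stable
  step 15. node 1  ⊔preds=111111  new=111111  old=111011  +wl: 
  step 16. node 2  ⊔preds=111111  new=111111  stable
  step 17. node 6  ⊔preds=111111  new=111110  stable

Least fixpoint reached:
  node 0: 111111
  node 1: 111111
  node 2: 111111
  node 3: 110100
  node 4: 111111
  node 5: 111110
  node 6: 111110

no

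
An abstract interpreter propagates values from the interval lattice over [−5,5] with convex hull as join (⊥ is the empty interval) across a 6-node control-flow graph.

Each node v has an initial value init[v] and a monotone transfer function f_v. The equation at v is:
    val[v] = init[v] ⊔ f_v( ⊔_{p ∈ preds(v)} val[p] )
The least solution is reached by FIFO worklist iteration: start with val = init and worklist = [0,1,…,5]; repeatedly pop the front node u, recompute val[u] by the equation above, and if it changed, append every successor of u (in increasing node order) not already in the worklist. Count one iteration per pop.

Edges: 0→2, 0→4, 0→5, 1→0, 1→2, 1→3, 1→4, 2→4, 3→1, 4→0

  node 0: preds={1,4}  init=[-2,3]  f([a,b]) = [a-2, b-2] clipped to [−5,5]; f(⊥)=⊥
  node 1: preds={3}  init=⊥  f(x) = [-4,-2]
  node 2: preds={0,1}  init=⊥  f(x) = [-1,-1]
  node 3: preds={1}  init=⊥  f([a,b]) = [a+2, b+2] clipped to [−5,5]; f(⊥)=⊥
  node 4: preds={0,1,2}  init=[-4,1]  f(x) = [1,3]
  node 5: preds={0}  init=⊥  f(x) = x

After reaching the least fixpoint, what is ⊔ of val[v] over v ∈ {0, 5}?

Trace (8 dequeues):
  [1] u=0 | in [-4,1] | out [-5,3] | prev [-2,3] | push {}
  [2] u=1 | in ⊥ | out [-4,-2] | prev ⊥ | push {0}
  [3] u=2 | in [-5,3] | out [-1,-1] | prev ⊥ | push {}
  [4] u=3 | in [-4,-2] | out [-2,0] | prev ⊥ | push {1}
  [5] u=4 | in [-5,3] | out [-4,3] | prev [-4,1] | push {}
  [6] u=5 | in [-5,3] | out [-5,3] | prev ⊥ | push {}
  [7] u=0 | in [-4,3] | out [-5,3] | ==
  [8] u=1 | in [-2,0] | out [-4,-2] | ==

Converged values:
  [0] [-5,3]
  [1] [-4,-2]
  [2] [-1,-1]
  [3] [-2,0]
  [4] [-4,3]
  [5] [-5,3]

[-5,3]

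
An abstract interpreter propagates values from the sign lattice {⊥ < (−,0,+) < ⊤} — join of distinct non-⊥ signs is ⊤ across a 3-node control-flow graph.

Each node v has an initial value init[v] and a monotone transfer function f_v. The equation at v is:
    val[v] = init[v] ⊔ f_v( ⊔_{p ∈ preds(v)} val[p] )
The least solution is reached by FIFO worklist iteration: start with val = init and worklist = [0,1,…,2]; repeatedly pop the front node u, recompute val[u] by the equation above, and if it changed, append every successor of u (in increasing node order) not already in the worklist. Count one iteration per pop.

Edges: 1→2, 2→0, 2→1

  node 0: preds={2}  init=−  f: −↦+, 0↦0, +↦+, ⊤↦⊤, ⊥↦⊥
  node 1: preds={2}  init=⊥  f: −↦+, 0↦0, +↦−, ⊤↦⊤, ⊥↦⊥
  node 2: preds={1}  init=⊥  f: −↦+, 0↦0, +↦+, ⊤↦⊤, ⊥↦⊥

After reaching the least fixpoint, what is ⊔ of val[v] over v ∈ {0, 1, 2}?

Iteration log — 3 steps:
  step 1. node 0  ⊔preds=⊥  new=−  stable
  step 2. node 1  ⊔preds=⊥  new=⊥  stable
  step 3. node 2  ⊔preds=⊥  new=⊥  stable

Least fixpoint reached:
  node 0: −
  node 1: ⊥
  node 2: ⊥

−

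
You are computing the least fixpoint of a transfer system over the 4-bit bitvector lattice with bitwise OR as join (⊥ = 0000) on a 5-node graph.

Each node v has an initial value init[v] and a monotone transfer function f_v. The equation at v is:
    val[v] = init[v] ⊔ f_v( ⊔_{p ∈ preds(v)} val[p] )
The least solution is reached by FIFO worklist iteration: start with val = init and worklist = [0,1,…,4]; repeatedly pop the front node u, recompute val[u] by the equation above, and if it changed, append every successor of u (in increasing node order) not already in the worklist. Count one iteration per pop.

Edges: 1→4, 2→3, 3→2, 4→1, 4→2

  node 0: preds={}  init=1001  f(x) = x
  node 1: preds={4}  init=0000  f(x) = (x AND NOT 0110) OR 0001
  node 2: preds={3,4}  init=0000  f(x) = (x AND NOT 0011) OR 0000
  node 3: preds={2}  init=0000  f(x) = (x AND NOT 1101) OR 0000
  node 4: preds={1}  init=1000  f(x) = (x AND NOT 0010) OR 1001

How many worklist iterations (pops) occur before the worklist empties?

Worklist (7 pops):
  #1 pop 0: in=0000 → 1001 (no change)
  #2 pop 1: in=1000 → 1001 (was 0000); enqueue []
  #3 pop 2: in=1000 → 1000 (was 0000); enqueue []
  #4 pop 3: in=1000 → 0000 (no change)
  #5 pop 4: in=1001 → 1001 (was 1000); enqueue [1,2]
  #6 pop 1: in=1001 → 1001 (no change)
  #7 pop 2: in=1001 → 1000 (no change)

Fixpoint:
  val[0] = 1001
  val[1] = 1001
  val[2] = 1000
  val[3] = 0000
  val[4] = 1001

7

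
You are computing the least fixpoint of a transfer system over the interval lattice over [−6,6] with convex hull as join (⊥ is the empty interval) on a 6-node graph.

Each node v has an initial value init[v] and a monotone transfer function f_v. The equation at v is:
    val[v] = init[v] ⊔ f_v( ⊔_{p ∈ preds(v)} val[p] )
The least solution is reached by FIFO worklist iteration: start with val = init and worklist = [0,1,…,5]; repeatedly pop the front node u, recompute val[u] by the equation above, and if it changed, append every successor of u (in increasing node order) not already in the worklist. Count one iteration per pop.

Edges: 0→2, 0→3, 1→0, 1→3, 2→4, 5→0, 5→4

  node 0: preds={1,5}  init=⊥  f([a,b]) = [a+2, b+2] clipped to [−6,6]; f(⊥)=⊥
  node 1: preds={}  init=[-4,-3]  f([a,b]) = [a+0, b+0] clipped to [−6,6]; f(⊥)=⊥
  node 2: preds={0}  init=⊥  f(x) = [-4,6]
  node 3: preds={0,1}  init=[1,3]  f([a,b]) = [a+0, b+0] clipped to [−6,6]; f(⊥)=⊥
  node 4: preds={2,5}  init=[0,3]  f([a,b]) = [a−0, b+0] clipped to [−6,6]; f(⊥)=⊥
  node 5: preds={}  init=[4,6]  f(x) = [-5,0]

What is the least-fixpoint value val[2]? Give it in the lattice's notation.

Trace (10 dequeues):
  [1] u=0 | in [-4,6] | out [-2,6] | prev ⊥ | push {}
  [2] u=1 | in ⊥ | out [-4,-3] | ==
  [3] u=2 | in [-2,6] | out [-4,6] | prev ⊥ | push {}
  [4] u=3 | in [-4,6] | out [-4,6] | prev [1,3] | push {}
  [5] u=4 | in [-4,6] | out [-4,6] | prev [0,3] | push {}
  [6] u=5 | in ⊥ | out [-5,6] | prev [4,6] | push {0,4}
  [7] u=0 | in [-5,6] | out [-3,6] | prev [-2,6] | push {2,3}
  [8] u=4 | in [-5,6] | out [-5,6] | prev [-4,6] | push {}
  [9] u=2 | in [-3,6] | out [-4,6] | ==
  [10] u=3 | in [-4,6] | out [-4,6] | ==

Converged values:
  [0] [-3,6]
  [1] [-4,-3]
  [2] [-4,6]
  [3] [-4,6]
  [4] [-5,6]
  [5] [-5,6]

[-4,6]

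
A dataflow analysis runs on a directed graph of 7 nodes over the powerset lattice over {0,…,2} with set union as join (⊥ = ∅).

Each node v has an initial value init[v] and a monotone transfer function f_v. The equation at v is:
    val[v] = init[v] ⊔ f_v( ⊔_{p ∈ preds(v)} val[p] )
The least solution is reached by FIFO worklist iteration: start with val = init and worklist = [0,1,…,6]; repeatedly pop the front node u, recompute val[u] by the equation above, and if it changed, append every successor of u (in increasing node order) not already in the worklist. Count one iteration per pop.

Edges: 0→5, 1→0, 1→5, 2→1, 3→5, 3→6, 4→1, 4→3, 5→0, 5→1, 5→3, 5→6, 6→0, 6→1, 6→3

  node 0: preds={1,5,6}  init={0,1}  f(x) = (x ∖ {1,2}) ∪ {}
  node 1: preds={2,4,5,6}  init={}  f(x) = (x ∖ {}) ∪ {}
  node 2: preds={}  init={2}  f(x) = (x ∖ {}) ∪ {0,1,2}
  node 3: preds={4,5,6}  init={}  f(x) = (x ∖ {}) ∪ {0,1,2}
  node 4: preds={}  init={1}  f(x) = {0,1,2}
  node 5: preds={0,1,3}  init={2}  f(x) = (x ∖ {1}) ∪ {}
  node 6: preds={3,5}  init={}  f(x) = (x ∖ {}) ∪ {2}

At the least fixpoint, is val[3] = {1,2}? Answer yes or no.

Trace (12 dequeues):
  [1] u=0 | in {2} | out {0,1} | ==
  [2] u=1 | in {1,2} | out {1,2} | prev {} | push {0}
  [3] u=2 | in {} | out {0,1,2} | prev {2} | push {1}
  [4] u=3 | in {1,2} | out {0,1,2} | prev {} | push {}
  [5] u=4 | in {} | out {0,1,2} | prev {1} | push {3}
  [6] u=5 | in {0,1,2} | out {0,2} | prev {2} | push {}
  [7] u=6 | in {0,1,2} | out {0,1,2} | prev {} | push {}
  [8] u=0 | in {0,1,2} | out {0,1} | ==
  [9] u=1 | in {0,1,2} | out {0,1,2} | prev {1,2} | push {0,5}
  [10] u=3 | in {0,1,2} | out {0,1,2} | ==
  [11] u=0 | in {0,1,2} | out {0,1} | ==
  [12] u=5 | in {0,1,2} | out {0,2} | ==

Converged values:
  [0] {0,1}
  [1] {0,1,2}
  [2] {0,1,2}
  [3] {0,1,2}
  [4] {0,1,2}
  [5] {0,2}
  [6] {0,1,2}

no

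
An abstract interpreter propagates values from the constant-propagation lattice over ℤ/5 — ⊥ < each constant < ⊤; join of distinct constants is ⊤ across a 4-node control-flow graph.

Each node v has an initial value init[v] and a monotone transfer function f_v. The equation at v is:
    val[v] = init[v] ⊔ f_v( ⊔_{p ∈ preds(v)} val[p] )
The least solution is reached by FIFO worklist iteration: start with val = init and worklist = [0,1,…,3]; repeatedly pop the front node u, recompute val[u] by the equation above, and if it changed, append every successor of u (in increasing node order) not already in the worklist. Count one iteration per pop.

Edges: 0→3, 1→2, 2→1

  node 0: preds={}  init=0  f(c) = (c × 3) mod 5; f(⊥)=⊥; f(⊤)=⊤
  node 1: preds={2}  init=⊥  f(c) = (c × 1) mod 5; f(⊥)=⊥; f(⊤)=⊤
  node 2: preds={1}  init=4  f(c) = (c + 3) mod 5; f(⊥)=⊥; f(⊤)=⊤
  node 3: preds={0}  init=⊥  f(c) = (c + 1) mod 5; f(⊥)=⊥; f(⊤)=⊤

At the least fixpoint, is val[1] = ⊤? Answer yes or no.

yes

Iteration log — 6 steps:
  step 1. node 0  ⊔preds=⊥  new=0  stable
  step 2. node 1  ⊔preds=4  new=4  old=⊥  +wl: 
  step 3. node 2  ⊔preds=4  new=⊤  old=4  +wl: 1
  step 4. node 3  ⊔preds=0  new=1  old=⊥  +wl: 
  step 5. node 1  ⊔preds=⊤  new=⊤  old=4  +wl: 2
  step 6. node 2  ⊔preds=⊤  new=⊤  stable

Least fixpoint reached:
  node 0: 0
  node 1: ⊤
  node 2: ⊤
  node 3: 1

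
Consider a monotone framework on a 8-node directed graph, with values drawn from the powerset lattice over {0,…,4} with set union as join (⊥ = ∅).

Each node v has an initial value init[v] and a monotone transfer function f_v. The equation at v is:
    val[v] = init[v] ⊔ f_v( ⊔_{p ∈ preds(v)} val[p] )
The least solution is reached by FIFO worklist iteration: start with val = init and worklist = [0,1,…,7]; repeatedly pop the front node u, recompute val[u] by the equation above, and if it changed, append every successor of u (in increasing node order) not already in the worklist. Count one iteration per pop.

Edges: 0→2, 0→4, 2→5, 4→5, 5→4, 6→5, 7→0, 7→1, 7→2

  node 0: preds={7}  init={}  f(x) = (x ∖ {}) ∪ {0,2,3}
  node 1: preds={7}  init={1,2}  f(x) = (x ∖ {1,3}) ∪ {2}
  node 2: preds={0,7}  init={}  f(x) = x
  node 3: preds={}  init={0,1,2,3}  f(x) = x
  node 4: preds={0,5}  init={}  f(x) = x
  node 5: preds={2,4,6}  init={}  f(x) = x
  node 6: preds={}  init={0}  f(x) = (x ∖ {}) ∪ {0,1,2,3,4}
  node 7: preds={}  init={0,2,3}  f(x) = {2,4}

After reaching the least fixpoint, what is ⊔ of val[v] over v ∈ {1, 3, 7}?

{0,1,2,3,4}

Worklist (15 pops):
  #1 pop 0: in={0,2,3} → {0,2,3} (was {}); enqueue []
  #2 pop 1: in={0,2,3} → {0,1,2} (was {1,2}); enqueue []
  #3 pop 2: in={0,2,3} → {0,2,3} (was {}); enqueue []
  #4 pop 3: in={} → {0,1,2,3} (no change)
  #5 pop 4: in={0,2,3} → {0,2,3} (was {}); enqueue []
  #6 pop 5: in={0,2,3} → {0,2,3} (was {}); enqueue [4]
  #7 pop 6: in={} → {0,1,2,3,4} (was {0}); enqueue [5]
  #8 pop 7: in={} → {0,2,3,4} (was {0,2,3}); enqueue [0,1,2]
  #9 pop 4: in={0,2,3} → {0,2,3} (no change)
  #10 pop 5: in={0,1,2,3,4} → {0,1,2,3,4} (was {0,2,3}); enqueue [4]
  #11 pop 0: in={0,2,3,4} → {0,2,3,4} (was {0,2,3}); enqueue []
  #12 pop 1: in={0,2,3,4} → {0,1,2,4} (was {0,1,2}); enqueue []
  #13 pop 2: in={0,2,3,4} → {0,2,3,4} (was {0,2,3}); enqueue [5]
  #14 pop 4: in={0,1,2,3,4} → {0,1,2,3,4} (was {0,2,3}); enqueue []
  #15 pop 5: in={0,1,2,3,4} → {0,1,2,3,4} (no change)

Fixpoint:
  val[0] = {0,2,3,4}
  val[1] = {0,1,2,4}
  val[2] = {0,2,3,4}
  val[3] = {0,1,2,3}
  val[4] = {0,1,2,3,4}
  val[5] = {0,1,2,3,4}
  val[6] = {0,1,2,3,4}
  val[7] = {0,2,3,4}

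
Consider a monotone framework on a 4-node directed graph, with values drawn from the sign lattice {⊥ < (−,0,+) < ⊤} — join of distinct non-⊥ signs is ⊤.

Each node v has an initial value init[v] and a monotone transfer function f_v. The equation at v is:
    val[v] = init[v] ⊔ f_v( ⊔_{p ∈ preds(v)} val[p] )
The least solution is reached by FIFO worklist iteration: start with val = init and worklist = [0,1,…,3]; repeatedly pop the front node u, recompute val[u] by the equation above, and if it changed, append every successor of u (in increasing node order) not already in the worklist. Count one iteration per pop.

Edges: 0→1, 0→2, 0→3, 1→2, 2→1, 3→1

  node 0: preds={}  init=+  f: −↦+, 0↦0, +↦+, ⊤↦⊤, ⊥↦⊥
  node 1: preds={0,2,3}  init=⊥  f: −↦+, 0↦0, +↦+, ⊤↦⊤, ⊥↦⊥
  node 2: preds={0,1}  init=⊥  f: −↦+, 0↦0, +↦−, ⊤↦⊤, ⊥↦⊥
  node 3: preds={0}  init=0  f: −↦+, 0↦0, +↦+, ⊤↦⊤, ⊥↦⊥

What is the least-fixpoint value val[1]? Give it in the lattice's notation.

Worklist (5 pops):
  #1 pop 0: in=⊥ → + (no change)
  #2 pop 1: in=⊤ → ⊤ (was ⊥); enqueue []
  #3 pop 2: in=⊤ → ⊤ (was ⊥); enqueue [1]
  #4 pop 3: in=+ → ⊤ (was 0); enqueue []
  #5 pop 1: in=⊤ → ⊤ (no change)

Fixpoint:
  val[0] = +
  val[1] = ⊤
  val[2] = ⊤
  val[3] = ⊤

⊤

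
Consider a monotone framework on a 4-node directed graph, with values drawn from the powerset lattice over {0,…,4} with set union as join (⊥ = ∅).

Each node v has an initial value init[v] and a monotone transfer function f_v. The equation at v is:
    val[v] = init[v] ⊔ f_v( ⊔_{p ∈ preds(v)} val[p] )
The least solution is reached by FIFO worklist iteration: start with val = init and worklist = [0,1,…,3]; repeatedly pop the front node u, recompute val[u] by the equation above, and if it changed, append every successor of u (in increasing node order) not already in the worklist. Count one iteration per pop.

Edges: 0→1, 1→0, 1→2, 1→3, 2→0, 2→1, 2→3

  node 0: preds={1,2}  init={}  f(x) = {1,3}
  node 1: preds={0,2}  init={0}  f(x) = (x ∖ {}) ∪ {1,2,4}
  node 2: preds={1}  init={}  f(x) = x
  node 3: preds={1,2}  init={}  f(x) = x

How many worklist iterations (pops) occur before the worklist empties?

6

Trace (6 dequeues):
  [1] u=0 | in {0} | out {1,3} | prev {} | push {}
  [2] u=1 | in {1,3} | out {0,1,2,3,4} | prev {0} | push {0}
  [3] u=2 | in {0,1,2,3,4} | out {0,1,2,3,4} | prev {} | push {1}
  [4] u=3 | in {0,1,2,3,4} | out {0,1,2,3,4} | prev {} | push {}
  [5] u=0 | in {0,1,2,3,4} | out {1,3} | ==
  [6] u=1 | in {0,1,2,3,4} | out {0,1,2,3,4} | ==

Converged values:
  [0] {1,3}
  [1] {0,1,2,3,4}
  [2] {0,1,2,3,4}
  [3] {0,1,2,3,4}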